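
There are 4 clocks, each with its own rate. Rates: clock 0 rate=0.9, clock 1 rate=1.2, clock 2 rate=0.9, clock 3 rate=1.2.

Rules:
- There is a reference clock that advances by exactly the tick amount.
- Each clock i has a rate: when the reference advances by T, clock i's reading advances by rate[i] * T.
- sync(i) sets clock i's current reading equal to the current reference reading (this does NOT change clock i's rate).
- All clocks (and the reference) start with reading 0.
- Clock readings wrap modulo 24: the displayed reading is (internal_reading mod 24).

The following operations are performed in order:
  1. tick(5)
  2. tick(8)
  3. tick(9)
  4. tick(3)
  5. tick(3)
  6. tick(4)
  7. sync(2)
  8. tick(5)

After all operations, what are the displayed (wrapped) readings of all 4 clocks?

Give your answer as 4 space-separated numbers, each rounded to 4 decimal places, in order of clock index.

After op 1 tick(5): ref=5.0000 raw=[4.5000 6.0000 4.5000 6.0000]
After op 2 tick(8): ref=13.0000 raw=[11.7000 15.6000 11.7000 15.6000]
After op 3 tick(9): ref=22.0000 raw=[19.8000 26.4000 19.8000 26.4000]
After op 4 tick(3): ref=25.0000 raw=[22.5000 30.0000 22.5000 30.0000]
After op 5 tick(3): ref=28.0000 raw=[25.2000 33.6000 25.2000 33.6000]
After op 6 tick(4): ref=32.0000 raw=[28.8000 38.4000 28.8000 38.4000]
After op 7 sync(2): ref=32.0000 raw=[28.8000 38.4000 32.0000 38.4000]
After op 8 tick(5): ref=37.0000 raw=[33.3000 44.4000 36.5000 44.4000]
Wrap final raw readings (mod 24): 33.3000 mod 24 = 9.3000; 44.4000 mod 24 = 20.4000; 36.5000 mod 24 = 12.5000; 44.4000 mod 24 = 20.4000

Answer: 9.3000 20.4000 12.5000 20.4000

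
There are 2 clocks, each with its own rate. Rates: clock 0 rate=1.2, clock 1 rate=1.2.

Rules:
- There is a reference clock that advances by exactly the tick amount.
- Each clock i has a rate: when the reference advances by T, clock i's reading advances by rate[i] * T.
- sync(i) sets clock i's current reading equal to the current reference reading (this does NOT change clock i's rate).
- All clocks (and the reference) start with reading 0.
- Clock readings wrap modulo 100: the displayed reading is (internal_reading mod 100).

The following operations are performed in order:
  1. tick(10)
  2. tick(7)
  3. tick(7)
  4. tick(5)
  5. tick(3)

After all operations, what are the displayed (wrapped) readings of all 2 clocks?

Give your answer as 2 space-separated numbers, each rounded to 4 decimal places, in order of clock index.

After op 1 tick(10): ref=10.0000 raw=[12.0000 12.0000]
After op 2 tick(7): ref=17.0000 raw=[20.4000 20.4000]
After op 3 tick(7): ref=24.0000 raw=[28.8000 28.8000]
After op 4 tick(5): ref=29.0000 raw=[34.8000 34.8000]
After op 5 tick(3): ref=32.0000 raw=[38.4000 38.4000]
Wrap final raw readings (mod 100): 38.4000 mod 100 = 38.4000; 38.4000 mod 100 = 38.4000

Answer: 38.4000 38.4000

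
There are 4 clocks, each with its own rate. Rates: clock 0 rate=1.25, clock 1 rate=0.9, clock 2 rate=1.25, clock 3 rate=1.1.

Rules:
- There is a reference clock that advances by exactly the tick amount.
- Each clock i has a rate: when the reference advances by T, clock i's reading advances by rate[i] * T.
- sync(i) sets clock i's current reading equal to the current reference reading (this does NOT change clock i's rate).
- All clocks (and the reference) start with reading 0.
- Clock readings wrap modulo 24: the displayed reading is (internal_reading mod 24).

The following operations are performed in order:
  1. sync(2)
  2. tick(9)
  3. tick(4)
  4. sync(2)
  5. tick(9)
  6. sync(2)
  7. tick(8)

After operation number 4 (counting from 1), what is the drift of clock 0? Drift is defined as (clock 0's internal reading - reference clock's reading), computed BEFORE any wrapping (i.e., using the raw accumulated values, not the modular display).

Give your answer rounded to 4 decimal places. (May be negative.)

Answer: 3.2500

Derivation:
After op 1 sync(2): ref=0.0000 raw=[0.0000 0.0000 0.0000 0.0000]
After op 2 tick(9): ref=9.0000 raw=[11.2500 8.1000 11.2500 9.9000]
After op 3 tick(4): ref=13.0000 raw=[16.2500 11.7000 16.2500 14.3000]
After op 4 sync(2): ref=13.0000 raw=[16.2500 11.7000 13.0000 14.3000]
Drift of clock 0 after op 4: 16.2500 - 13.0000 = 3.2500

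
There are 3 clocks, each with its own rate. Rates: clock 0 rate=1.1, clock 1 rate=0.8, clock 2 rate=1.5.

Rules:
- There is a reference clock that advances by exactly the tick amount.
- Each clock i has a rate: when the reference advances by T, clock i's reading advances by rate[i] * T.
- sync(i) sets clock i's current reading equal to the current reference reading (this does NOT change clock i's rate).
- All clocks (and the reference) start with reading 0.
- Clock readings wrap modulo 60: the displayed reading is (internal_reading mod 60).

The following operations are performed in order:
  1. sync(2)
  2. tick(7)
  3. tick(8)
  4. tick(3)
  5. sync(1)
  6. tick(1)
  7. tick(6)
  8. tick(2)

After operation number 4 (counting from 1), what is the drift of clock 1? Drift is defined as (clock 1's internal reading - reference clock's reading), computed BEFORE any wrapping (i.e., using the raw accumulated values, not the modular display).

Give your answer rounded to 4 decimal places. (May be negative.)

Answer: -3.6000

Derivation:
After op 1 sync(2): ref=0.0000 raw=[0.0000 0.0000 0.0000]
After op 2 tick(7): ref=7.0000 raw=[7.7000 5.6000 10.5000]
After op 3 tick(8): ref=15.0000 raw=[16.5000 12.0000 22.5000]
After op 4 tick(3): ref=18.0000 raw=[19.8000 14.4000 27.0000]
Drift of clock 1 after op 4: 14.4000 - 18.0000 = -3.6000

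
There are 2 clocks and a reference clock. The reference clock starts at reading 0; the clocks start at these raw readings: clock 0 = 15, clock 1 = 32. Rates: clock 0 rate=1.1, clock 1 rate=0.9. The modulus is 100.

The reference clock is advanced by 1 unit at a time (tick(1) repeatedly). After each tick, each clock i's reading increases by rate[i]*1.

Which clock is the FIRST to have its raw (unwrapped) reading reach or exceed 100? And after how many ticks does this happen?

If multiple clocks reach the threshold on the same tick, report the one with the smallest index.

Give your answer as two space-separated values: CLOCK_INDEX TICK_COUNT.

Answer: 1 76

Derivation:
clock 0: start=15, rate=1.1, needs 100-15 = 85; ticks = ceil(85/1.1) = ceil(77.2727) = 78; reading at tick 78 = 15 + 1.1*78 = 100.8000
clock 1: start=32, rate=0.9, needs 100-32 = 68; ticks = ceil(68/0.9) = ceil(75.5556) = 76; reading at tick 76 = 32 + 0.9*76 = 100.4000
Minimum tick count = 76; winners = [1]; smallest index = 1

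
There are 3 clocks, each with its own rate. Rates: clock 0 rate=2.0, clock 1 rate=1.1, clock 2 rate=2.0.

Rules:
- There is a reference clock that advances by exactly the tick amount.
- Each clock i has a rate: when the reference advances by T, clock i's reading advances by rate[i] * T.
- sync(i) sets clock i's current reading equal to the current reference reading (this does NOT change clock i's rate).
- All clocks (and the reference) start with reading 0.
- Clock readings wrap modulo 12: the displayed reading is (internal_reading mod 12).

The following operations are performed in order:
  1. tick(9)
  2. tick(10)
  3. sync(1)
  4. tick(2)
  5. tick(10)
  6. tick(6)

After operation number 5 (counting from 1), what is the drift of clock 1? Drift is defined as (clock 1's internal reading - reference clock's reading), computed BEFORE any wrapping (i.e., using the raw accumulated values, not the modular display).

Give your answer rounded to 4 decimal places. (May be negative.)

After op 1 tick(9): ref=9.0000 raw=[18.0000 9.9000 18.0000]
After op 2 tick(10): ref=19.0000 raw=[38.0000 20.9000 38.0000]
After op 3 sync(1): ref=19.0000 raw=[38.0000 19.0000 38.0000]
After op 4 tick(2): ref=21.0000 raw=[42.0000 21.2000 42.0000]
After op 5 tick(10): ref=31.0000 raw=[62.0000 32.2000 62.0000]
Drift of clock 1 after op 5: 32.2000 - 31.0000 = 1.2000

Answer: 1.2000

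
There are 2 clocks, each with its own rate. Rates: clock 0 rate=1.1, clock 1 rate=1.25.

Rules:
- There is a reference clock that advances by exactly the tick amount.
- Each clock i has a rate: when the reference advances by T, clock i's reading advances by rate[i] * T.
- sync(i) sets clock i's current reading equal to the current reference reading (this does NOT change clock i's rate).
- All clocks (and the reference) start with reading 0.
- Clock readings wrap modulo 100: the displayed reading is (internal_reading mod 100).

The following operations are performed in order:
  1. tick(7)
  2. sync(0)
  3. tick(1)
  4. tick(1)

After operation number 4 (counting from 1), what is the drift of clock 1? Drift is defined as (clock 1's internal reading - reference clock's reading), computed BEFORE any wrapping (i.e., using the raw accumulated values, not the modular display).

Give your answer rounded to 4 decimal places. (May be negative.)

Answer: 2.2500

Derivation:
After op 1 tick(7): ref=7.0000 raw=[7.7000 8.7500]
After op 2 sync(0): ref=7.0000 raw=[7.0000 8.7500]
After op 3 tick(1): ref=8.0000 raw=[8.1000 10.0000]
After op 4 tick(1): ref=9.0000 raw=[9.2000 11.2500]
Drift of clock 1 after op 4: 11.2500 - 9.0000 = 2.2500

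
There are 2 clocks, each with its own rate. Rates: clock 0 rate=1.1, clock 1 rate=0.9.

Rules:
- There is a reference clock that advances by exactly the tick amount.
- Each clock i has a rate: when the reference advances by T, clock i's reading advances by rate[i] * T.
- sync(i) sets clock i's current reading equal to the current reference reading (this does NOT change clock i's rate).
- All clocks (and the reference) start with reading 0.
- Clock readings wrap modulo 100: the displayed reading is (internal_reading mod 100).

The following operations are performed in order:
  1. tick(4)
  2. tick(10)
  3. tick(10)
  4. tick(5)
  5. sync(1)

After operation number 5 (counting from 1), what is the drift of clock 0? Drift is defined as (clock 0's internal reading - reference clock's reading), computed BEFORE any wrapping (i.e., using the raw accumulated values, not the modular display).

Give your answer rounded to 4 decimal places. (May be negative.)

After op 1 tick(4): ref=4.0000 raw=[4.4000 3.6000]
After op 2 tick(10): ref=14.0000 raw=[15.4000 12.6000]
After op 3 tick(10): ref=24.0000 raw=[26.4000 21.6000]
After op 4 tick(5): ref=29.0000 raw=[31.9000 26.1000]
After op 5 sync(1): ref=29.0000 raw=[31.9000 29.0000]
Drift of clock 0 after op 5: 31.9000 - 29.0000 = 2.9000

Answer: 2.9000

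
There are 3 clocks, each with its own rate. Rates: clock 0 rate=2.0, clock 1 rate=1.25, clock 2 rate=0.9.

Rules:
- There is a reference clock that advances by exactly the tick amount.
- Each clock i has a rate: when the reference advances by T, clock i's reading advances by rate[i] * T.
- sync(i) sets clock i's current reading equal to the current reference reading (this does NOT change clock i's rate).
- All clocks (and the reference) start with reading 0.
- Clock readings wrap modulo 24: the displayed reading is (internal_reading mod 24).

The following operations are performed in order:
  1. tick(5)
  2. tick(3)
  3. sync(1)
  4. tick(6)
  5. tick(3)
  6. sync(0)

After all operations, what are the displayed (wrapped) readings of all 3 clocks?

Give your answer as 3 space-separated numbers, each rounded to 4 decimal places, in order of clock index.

After op 1 tick(5): ref=5.0000 raw=[10.0000 6.2500 4.5000]
After op 2 tick(3): ref=8.0000 raw=[16.0000 10.0000 7.2000]
After op 3 sync(1): ref=8.0000 raw=[16.0000 8.0000 7.2000]
After op 4 tick(6): ref=14.0000 raw=[28.0000 15.5000 12.6000]
After op 5 tick(3): ref=17.0000 raw=[34.0000 19.2500 15.3000]
After op 6 sync(0): ref=17.0000 raw=[17.0000 19.2500 15.3000]
Wrap final raw readings (mod 24): 17.0000 mod 24 = 17.0000; 19.2500 mod 24 = 19.2500; 15.3000 mod 24 = 15.3000

Answer: 17.0000 19.2500 15.3000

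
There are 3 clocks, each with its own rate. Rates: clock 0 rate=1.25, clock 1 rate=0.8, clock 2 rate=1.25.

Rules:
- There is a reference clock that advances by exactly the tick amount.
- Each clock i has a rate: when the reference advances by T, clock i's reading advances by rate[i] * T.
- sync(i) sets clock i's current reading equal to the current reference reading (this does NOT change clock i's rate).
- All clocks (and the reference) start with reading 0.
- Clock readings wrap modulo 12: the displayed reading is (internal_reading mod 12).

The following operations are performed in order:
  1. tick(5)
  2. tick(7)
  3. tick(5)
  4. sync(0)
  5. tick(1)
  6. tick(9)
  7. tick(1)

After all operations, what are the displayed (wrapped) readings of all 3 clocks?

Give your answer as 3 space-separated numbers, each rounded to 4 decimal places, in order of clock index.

Answer: 6.7500 10.4000 11.0000

Derivation:
After op 1 tick(5): ref=5.0000 raw=[6.2500 4.0000 6.2500]
After op 2 tick(7): ref=12.0000 raw=[15.0000 9.6000 15.0000]
After op 3 tick(5): ref=17.0000 raw=[21.2500 13.6000 21.2500]
After op 4 sync(0): ref=17.0000 raw=[17.0000 13.6000 21.2500]
After op 5 tick(1): ref=18.0000 raw=[18.2500 14.4000 22.5000]
After op 6 tick(9): ref=27.0000 raw=[29.5000 21.6000 33.7500]
After op 7 tick(1): ref=28.0000 raw=[30.7500 22.4000 35.0000]
Wrap final raw readings (mod 12): 30.7500 mod 12 = 6.7500; 22.4000 mod 12 = 10.4000; 35.0000 mod 12 = 11.0000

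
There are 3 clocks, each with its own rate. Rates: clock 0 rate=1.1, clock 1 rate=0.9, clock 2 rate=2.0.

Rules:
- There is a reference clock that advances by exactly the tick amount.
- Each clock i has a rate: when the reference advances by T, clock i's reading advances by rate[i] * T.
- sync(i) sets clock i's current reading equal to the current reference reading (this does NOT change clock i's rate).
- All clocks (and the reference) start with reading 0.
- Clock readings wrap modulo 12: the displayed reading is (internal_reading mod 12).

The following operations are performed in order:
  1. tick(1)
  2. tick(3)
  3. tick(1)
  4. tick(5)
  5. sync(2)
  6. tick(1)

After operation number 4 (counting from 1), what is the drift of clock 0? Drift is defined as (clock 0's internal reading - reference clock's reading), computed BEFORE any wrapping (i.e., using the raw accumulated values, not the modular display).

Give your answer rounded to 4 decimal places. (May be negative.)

Answer: 1.0000

Derivation:
After op 1 tick(1): ref=1.0000 raw=[1.1000 0.9000 2.0000]
After op 2 tick(3): ref=4.0000 raw=[4.4000 3.6000 8.0000]
After op 3 tick(1): ref=5.0000 raw=[5.5000 4.5000 10.0000]
After op 4 tick(5): ref=10.0000 raw=[11.0000 9.0000 20.0000]
Drift of clock 0 after op 4: 11.0000 - 10.0000 = 1.0000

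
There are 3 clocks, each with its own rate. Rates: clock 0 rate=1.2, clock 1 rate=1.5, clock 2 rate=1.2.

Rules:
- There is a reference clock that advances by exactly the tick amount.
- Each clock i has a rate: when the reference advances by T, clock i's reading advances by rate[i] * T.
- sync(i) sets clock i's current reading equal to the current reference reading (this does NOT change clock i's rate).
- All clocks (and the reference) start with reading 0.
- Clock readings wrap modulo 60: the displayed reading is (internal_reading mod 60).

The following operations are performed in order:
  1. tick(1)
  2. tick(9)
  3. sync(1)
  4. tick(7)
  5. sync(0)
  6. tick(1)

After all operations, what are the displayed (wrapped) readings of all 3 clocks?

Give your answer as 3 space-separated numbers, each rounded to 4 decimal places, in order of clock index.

After op 1 tick(1): ref=1.0000 raw=[1.2000 1.5000 1.2000]
After op 2 tick(9): ref=10.0000 raw=[12.0000 15.0000 12.0000]
After op 3 sync(1): ref=10.0000 raw=[12.0000 10.0000 12.0000]
After op 4 tick(7): ref=17.0000 raw=[20.4000 20.5000 20.4000]
After op 5 sync(0): ref=17.0000 raw=[17.0000 20.5000 20.4000]
After op 6 tick(1): ref=18.0000 raw=[18.2000 22.0000 21.6000]
Wrap final raw readings (mod 60): 18.2000 mod 60 = 18.2000; 22.0000 mod 60 = 22.0000; 21.6000 mod 60 = 21.6000

Answer: 18.2000 22.0000 21.6000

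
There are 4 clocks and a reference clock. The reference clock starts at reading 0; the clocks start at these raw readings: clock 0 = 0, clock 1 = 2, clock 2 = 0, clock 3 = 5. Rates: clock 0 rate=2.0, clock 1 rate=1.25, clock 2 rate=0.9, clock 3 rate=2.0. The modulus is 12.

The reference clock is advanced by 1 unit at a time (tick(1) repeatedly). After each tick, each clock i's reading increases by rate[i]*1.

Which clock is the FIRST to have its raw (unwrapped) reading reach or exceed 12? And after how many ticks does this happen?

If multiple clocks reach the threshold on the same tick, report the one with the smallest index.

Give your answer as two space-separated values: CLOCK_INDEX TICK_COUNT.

clock 0: start=0, rate=2.0, needs 12-0 = 12; ticks = ceil(12/2.0) = ceil(6.0000) = 6; reading at tick 6 = 0 + 2.0*6 = 12.0000
clock 1: start=2, rate=1.25, needs 12-2 = 10; ticks = ceil(10/1.25) = ceil(8.0000) = 8; reading at tick 8 = 2 + 1.25*8 = 12.0000
clock 2: start=0, rate=0.9, needs 12-0 = 12; ticks = ceil(12/0.9) = ceil(13.3333) = 14; reading at tick 14 = 0 + 0.9*14 = 12.6000
clock 3: start=5, rate=2.0, needs 12-5 = 7; ticks = ceil(7/2.0) = ceil(3.5000) = 4; reading at tick 4 = 5 + 2.0*4 = 13.0000
Minimum tick count = 4; winners = [3]; smallest index = 3

Answer: 3 4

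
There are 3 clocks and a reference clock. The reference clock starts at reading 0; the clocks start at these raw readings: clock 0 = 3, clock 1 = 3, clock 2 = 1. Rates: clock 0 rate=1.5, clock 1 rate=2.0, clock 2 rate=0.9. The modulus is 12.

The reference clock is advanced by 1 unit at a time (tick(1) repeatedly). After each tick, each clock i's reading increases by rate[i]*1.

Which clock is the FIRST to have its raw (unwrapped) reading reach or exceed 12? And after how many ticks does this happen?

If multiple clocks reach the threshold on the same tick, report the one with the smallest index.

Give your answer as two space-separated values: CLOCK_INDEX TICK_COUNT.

Answer: 1 5

Derivation:
clock 0: start=3, rate=1.5, needs 12-3 = 9; ticks = ceil(9/1.5) = ceil(6.0000) = 6; reading at tick 6 = 3 + 1.5*6 = 12.0000
clock 1: start=3, rate=2.0, needs 12-3 = 9; ticks = ceil(9/2.0) = ceil(4.5000) = 5; reading at tick 5 = 3 + 2.0*5 = 13.0000
clock 2: start=1, rate=0.9, needs 12-1 = 11; ticks = ceil(11/0.9) = ceil(12.2222) = 13; reading at tick 13 = 1 + 0.9*13 = 12.7000
Minimum tick count = 5; winners = [1]; smallest index = 1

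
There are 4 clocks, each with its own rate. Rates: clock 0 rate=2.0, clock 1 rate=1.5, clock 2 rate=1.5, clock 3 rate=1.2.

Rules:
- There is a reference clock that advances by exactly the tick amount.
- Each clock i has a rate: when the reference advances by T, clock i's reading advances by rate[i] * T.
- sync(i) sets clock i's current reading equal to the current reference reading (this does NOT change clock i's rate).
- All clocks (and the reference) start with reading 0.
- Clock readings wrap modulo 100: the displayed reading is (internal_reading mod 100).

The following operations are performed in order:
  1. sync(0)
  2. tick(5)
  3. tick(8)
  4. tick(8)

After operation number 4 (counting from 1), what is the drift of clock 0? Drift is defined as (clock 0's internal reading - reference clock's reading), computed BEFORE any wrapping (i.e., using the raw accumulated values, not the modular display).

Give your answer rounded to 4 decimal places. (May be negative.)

Answer: 21.0000

Derivation:
After op 1 sync(0): ref=0.0000 raw=[0.0000 0.0000 0.0000 0.0000]
After op 2 tick(5): ref=5.0000 raw=[10.0000 7.5000 7.5000 6.0000]
After op 3 tick(8): ref=13.0000 raw=[26.0000 19.5000 19.5000 15.6000]
After op 4 tick(8): ref=21.0000 raw=[42.0000 31.5000 31.5000 25.2000]
Drift of clock 0 after op 4: 42.0000 - 21.0000 = 21.0000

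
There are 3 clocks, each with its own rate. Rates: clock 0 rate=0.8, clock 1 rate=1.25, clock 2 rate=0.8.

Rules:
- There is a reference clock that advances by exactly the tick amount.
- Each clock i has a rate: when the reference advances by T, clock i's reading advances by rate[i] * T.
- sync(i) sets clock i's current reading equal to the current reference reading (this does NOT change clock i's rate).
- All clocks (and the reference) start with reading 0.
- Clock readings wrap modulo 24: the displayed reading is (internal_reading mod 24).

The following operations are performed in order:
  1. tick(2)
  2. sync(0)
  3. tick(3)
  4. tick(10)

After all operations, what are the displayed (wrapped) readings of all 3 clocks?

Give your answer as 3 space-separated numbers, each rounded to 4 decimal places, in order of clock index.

Answer: 12.4000 18.7500 12.0000

Derivation:
After op 1 tick(2): ref=2.0000 raw=[1.6000 2.5000 1.6000]
After op 2 sync(0): ref=2.0000 raw=[2.0000 2.5000 1.6000]
After op 3 tick(3): ref=5.0000 raw=[4.4000 6.2500 4.0000]
After op 4 tick(10): ref=15.0000 raw=[12.4000 18.7500 12.0000]
Wrap final raw readings (mod 24): 12.4000 mod 24 = 12.4000; 18.7500 mod 24 = 18.7500; 12.0000 mod 24 = 12.0000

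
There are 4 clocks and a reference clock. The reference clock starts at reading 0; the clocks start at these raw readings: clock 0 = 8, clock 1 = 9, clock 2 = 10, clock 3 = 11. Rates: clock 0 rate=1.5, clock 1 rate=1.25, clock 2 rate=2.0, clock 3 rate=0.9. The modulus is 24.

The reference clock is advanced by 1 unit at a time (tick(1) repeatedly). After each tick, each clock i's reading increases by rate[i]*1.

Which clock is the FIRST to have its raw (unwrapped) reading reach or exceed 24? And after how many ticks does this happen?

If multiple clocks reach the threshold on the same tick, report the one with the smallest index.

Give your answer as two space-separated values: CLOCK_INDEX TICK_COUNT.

Answer: 2 7

Derivation:
clock 0: start=8, rate=1.5, needs 24-8 = 16; ticks = ceil(16/1.5) = ceil(10.6667) = 11; reading at tick 11 = 8 + 1.5*11 = 24.5000
clock 1: start=9, rate=1.25, needs 24-9 = 15; ticks = ceil(15/1.25) = ceil(12.0000) = 12; reading at tick 12 = 9 + 1.25*12 = 24.0000
clock 2: start=10, rate=2.0, needs 24-10 = 14; ticks = ceil(14/2.0) = ceil(7.0000) = 7; reading at tick 7 = 10 + 2.0*7 = 24.0000
clock 3: start=11, rate=0.9, needs 24-11 = 13; ticks = ceil(13/0.9) = ceil(14.4444) = 15; reading at tick 15 = 11 + 0.9*15 = 24.5000
Minimum tick count = 7; winners = [2]; smallest index = 2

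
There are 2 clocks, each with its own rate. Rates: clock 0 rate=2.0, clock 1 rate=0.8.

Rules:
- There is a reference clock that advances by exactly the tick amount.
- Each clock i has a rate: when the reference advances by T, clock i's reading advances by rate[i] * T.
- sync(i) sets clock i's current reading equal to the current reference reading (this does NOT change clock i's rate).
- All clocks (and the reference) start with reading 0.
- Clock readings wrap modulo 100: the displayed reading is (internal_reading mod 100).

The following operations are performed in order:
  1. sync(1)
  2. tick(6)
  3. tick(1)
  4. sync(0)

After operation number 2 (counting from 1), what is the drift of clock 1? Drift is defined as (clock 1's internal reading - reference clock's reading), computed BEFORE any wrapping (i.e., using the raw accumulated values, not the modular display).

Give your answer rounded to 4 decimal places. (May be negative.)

After op 1 sync(1): ref=0.0000 raw=[0.0000 0.0000]
After op 2 tick(6): ref=6.0000 raw=[12.0000 4.8000]
Drift of clock 1 after op 2: 4.8000 - 6.0000 = -1.2000

Answer: -1.2000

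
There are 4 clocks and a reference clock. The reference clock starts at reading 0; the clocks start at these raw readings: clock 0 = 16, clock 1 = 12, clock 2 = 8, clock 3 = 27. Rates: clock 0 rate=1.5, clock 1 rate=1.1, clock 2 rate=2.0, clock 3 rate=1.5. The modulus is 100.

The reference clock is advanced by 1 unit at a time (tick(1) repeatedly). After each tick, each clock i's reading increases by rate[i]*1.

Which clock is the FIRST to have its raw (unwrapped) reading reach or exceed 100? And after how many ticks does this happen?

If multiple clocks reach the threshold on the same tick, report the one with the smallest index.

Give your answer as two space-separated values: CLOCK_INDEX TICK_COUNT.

Answer: 2 46

Derivation:
clock 0: start=16, rate=1.5, needs 100-16 = 84; ticks = ceil(84/1.5) = ceil(56.0000) = 56; reading at tick 56 = 16 + 1.5*56 = 100.0000
clock 1: start=12, rate=1.1, needs 100-12 = 88; ticks = ceil(88/1.1) = ceil(80.0000) = 80; reading at tick 80 = 12 + 1.1*80 = 100.0000
clock 2: start=8, rate=2.0, needs 100-8 = 92; ticks = ceil(92/2.0) = ceil(46.0000) = 46; reading at tick 46 = 8 + 2.0*46 = 100.0000
clock 3: start=27, rate=1.5, needs 100-27 = 73; ticks = ceil(73/1.5) = ceil(48.6667) = 49; reading at tick 49 = 27 + 1.5*49 = 100.5000
Minimum tick count = 46; winners = [2]; smallest index = 2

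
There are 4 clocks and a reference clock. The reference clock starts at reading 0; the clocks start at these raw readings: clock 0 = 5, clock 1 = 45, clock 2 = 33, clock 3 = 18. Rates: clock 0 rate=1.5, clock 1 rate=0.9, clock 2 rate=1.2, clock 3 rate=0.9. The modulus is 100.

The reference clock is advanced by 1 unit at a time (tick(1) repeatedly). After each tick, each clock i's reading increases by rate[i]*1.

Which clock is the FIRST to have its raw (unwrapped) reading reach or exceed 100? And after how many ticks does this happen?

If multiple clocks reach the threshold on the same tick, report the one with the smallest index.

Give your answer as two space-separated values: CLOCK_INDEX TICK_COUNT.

Answer: 2 56

Derivation:
clock 0: start=5, rate=1.5, needs 100-5 = 95; ticks = ceil(95/1.5) = ceil(63.3333) = 64; reading at tick 64 = 5 + 1.5*64 = 101.0000
clock 1: start=45, rate=0.9, needs 100-45 = 55; ticks = ceil(55/0.9) = ceil(61.1111) = 62; reading at tick 62 = 45 + 0.9*62 = 100.8000
clock 2: start=33, rate=1.2, needs 100-33 = 67; ticks = ceil(67/1.2) = ceil(55.8333) = 56; reading at tick 56 = 33 + 1.2*56 = 100.2000
clock 3: start=18, rate=0.9, needs 100-18 = 82; ticks = ceil(82/0.9) = ceil(91.1111) = 92; reading at tick 92 = 18 + 0.9*92 = 100.8000
Minimum tick count = 56; winners = [2]; smallest index = 2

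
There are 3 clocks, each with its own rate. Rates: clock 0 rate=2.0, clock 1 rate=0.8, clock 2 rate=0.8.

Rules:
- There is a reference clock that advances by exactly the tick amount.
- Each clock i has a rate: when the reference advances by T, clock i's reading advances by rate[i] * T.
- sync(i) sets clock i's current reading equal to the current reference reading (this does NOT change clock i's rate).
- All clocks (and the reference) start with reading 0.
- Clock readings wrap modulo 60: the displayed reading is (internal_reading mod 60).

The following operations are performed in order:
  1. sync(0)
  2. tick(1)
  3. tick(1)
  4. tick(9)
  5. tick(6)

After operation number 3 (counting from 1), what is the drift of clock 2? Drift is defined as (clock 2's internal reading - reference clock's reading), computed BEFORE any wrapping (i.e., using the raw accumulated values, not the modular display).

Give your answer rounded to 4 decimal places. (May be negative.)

After op 1 sync(0): ref=0.0000 raw=[0.0000 0.0000 0.0000]
After op 2 tick(1): ref=1.0000 raw=[2.0000 0.8000 0.8000]
After op 3 tick(1): ref=2.0000 raw=[4.0000 1.6000 1.6000]
Drift of clock 2 after op 3: 1.6000 - 2.0000 = -0.4000

Answer: -0.4000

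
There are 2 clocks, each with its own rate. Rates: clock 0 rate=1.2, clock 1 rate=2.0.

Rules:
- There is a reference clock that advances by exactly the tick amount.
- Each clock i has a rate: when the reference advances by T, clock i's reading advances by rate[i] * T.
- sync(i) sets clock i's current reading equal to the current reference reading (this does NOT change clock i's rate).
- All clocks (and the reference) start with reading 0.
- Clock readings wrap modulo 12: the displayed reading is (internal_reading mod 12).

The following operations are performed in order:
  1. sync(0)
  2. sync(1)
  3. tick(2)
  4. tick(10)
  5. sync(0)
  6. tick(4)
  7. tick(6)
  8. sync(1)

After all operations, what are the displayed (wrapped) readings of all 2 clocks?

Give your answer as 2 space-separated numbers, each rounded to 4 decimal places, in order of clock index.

Answer: 0.0000 10.0000

Derivation:
After op 1 sync(0): ref=0.0000 raw=[0.0000 0.0000]
After op 2 sync(1): ref=0.0000 raw=[0.0000 0.0000]
After op 3 tick(2): ref=2.0000 raw=[2.4000 4.0000]
After op 4 tick(10): ref=12.0000 raw=[14.4000 24.0000]
After op 5 sync(0): ref=12.0000 raw=[12.0000 24.0000]
After op 6 tick(4): ref=16.0000 raw=[16.8000 32.0000]
After op 7 tick(6): ref=22.0000 raw=[24.0000 44.0000]
After op 8 sync(1): ref=22.0000 raw=[24.0000 22.0000]
Wrap final raw readings (mod 12): 24.0000 mod 12 = 0.0000; 22.0000 mod 12 = 10.0000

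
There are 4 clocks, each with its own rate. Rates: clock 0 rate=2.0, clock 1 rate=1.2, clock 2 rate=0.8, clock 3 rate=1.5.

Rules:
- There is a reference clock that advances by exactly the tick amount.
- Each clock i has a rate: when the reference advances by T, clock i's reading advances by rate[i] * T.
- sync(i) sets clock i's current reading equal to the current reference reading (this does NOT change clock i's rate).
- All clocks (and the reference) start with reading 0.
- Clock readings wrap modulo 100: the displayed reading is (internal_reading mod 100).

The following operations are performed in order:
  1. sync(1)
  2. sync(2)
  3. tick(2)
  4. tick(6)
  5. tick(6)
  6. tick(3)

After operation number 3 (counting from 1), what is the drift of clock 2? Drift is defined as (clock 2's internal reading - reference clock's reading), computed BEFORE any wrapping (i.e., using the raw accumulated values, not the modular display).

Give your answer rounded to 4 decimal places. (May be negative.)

After op 1 sync(1): ref=0.0000 raw=[0.0000 0.0000 0.0000 0.0000]
After op 2 sync(2): ref=0.0000 raw=[0.0000 0.0000 0.0000 0.0000]
After op 3 tick(2): ref=2.0000 raw=[4.0000 2.4000 1.6000 3.0000]
Drift of clock 2 after op 3: 1.6000 - 2.0000 = -0.4000

Answer: -0.4000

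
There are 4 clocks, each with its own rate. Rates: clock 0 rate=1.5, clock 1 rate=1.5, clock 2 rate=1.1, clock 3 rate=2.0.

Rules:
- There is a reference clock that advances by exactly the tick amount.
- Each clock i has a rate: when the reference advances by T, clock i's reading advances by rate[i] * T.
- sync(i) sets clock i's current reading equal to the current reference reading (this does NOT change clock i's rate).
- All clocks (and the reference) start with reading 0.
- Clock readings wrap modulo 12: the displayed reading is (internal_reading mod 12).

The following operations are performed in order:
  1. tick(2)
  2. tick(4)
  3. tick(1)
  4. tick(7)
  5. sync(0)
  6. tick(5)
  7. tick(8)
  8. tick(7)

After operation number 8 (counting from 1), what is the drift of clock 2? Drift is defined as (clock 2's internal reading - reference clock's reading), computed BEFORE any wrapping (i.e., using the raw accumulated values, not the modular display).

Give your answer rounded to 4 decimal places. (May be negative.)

Answer: 3.4000

Derivation:
After op 1 tick(2): ref=2.0000 raw=[3.0000 3.0000 2.2000 4.0000]
After op 2 tick(4): ref=6.0000 raw=[9.0000 9.0000 6.6000 12.0000]
After op 3 tick(1): ref=7.0000 raw=[10.5000 10.5000 7.7000 14.0000]
After op 4 tick(7): ref=14.0000 raw=[21.0000 21.0000 15.4000 28.0000]
After op 5 sync(0): ref=14.0000 raw=[14.0000 21.0000 15.4000 28.0000]
After op 6 tick(5): ref=19.0000 raw=[21.5000 28.5000 20.9000 38.0000]
After op 7 tick(8): ref=27.0000 raw=[33.5000 40.5000 29.7000 54.0000]
After op 8 tick(7): ref=34.0000 raw=[44.0000 51.0000 37.4000 68.0000]
Drift of clock 2 after op 8: 37.4000 - 34.0000 = 3.4000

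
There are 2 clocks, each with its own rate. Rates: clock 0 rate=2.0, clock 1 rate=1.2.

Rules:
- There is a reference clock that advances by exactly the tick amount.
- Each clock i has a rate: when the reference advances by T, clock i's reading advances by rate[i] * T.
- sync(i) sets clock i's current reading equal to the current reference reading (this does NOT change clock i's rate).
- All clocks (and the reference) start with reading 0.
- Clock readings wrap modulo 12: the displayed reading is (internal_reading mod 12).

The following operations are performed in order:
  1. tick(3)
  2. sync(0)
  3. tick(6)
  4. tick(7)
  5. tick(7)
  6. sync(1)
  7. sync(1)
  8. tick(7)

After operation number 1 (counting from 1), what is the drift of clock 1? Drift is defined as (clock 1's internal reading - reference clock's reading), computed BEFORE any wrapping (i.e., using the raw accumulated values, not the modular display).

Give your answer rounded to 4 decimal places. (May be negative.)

After op 1 tick(3): ref=3.0000 raw=[6.0000 3.6000]
Drift of clock 1 after op 1: 3.6000 - 3.0000 = 0.6000

Answer: 0.6000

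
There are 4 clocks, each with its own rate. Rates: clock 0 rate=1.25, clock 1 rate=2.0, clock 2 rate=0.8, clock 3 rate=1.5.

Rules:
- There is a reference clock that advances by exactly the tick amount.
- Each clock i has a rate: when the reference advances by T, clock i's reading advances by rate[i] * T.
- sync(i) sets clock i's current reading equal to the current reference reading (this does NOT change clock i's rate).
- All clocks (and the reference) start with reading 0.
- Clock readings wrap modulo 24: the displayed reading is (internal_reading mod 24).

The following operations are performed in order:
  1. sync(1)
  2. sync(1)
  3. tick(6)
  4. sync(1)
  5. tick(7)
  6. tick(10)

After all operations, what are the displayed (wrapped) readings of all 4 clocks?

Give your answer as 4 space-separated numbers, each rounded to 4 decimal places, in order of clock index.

After op 1 sync(1): ref=0.0000 raw=[0.0000 0.0000 0.0000 0.0000]
After op 2 sync(1): ref=0.0000 raw=[0.0000 0.0000 0.0000 0.0000]
After op 3 tick(6): ref=6.0000 raw=[7.5000 12.0000 4.8000 9.0000]
After op 4 sync(1): ref=6.0000 raw=[7.5000 6.0000 4.8000 9.0000]
After op 5 tick(7): ref=13.0000 raw=[16.2500 20.0000 10.4000 19.5000]
After op 6 tick(10): ref=23.0000 raw=[28.7500 40.0000 18.4000 34.5000]
Wrap final raw readings (mod 24): 28.7500 mod 24 = 4.7500; 40.0000 mod 24 = 16.0000; 18.4000 mod 24 = 18.4000; 34.5000 mod 24 = 10.5000

Answer: 4.7500 16.0000 18.4000 10.5000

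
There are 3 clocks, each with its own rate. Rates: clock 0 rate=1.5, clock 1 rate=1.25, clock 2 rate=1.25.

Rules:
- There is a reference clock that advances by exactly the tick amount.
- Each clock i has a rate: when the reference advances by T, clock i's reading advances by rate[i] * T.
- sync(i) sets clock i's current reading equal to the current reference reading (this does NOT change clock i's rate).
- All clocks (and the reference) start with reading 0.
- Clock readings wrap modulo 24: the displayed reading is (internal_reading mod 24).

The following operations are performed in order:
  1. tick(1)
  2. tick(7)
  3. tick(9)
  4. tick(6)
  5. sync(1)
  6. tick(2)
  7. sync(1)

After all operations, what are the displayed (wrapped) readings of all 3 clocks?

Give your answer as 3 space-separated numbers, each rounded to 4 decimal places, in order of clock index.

After op 1 tick(1): ref=1.0000 raw=[1.5000 1.2500 1.2500]
After op 2 tick(7): ref=8.0000 raw=[12.0000 10.0000 10.0000]
After op 3 tick(9): ref=17.0000 raw=[25.5000 21.2500 21.2500]
After op 4 tick(6): ref=23.0000 raw=[34.5000 28.7500 28.7500]
After op 5 sync(1): ref=23.0000 raw=[34.5000 23.0000 28.7500]
After op 6 tick(2): ref=25.0000 raw=[37.5000 25.5000 31.2500]
After op 7 sync(1): ref=25.0000 raw=[37.5000 25.0000 31.2500]
Wrap final raw readings (mod 24): 37.5000 mod 24 = 13.5000; 25.0000 mod 24 = 1.0000; 31.2500 mod 24 = 7.2500

Answer: 13.5000 1.0000 7.2500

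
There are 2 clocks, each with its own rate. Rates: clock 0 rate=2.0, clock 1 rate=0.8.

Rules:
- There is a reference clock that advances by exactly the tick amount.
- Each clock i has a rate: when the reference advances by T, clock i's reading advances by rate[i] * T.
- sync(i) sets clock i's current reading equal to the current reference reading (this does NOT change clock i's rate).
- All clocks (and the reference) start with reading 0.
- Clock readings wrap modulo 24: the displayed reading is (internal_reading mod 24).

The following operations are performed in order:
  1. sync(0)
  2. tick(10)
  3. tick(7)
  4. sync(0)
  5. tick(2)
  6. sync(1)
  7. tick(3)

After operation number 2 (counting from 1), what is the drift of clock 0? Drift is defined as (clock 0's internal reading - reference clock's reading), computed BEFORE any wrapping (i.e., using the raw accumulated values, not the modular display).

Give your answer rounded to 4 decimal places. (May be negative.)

Answer: 10.0000

Derivation:
After op 1 sync(0): ref=0.0000 raw=[0.0000 0.0000]
After op 2 tick(10): ref=10.0000 raw=[20.0000 8.0000]
Drift of clock 0 after op 2: 20.0000 - 10.0000 = 10.0000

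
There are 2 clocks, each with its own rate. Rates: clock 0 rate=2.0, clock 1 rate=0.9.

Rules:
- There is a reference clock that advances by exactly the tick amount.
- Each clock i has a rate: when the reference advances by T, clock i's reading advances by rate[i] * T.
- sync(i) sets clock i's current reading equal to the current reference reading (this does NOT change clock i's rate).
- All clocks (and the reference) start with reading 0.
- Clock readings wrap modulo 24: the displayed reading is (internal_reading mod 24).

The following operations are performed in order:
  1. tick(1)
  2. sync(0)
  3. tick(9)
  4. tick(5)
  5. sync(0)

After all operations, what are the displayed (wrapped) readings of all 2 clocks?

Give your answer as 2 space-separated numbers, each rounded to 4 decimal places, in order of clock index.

Answer: 15.0000 13.5000

Derivation:
After op 1 tick(1): ref=1.0000 raw=[2.0000 0.9000]
After op 2 sync(0): ref=1.0000 raw=[1.0000 0.9000]
After op 3 tick(9): ref=10.0000 raw=[19.0000 9.0000]
After op 4 tick(5): ref=15.0000 raw=[29.0000 13.5000]
After op 5 sync(0): ref=15.0000 raw=[15.0000 13.5000]
Wrap final raw readings (mod 24): 15.0000 mod 24 = 15.0000; 13.5000 mod 24 = 13.5000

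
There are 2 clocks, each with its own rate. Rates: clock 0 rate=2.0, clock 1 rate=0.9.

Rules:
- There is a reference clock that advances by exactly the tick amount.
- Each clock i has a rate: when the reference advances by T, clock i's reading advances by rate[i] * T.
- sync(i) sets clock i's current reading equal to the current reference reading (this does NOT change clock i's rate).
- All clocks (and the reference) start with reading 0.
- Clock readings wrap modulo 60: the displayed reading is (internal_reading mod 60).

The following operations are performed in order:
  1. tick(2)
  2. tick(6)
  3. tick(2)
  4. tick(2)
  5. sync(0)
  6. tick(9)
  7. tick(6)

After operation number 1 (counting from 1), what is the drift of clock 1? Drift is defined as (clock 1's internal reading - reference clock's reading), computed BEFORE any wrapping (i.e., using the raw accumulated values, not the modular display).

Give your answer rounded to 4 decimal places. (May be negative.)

After op 1 tick(2): ref=2.0000 raw=[4.0000 1.8000]
Drift of clock 1 after op 1: 1.8000 - 2.0000 = -0.2000

Answer: -0.2000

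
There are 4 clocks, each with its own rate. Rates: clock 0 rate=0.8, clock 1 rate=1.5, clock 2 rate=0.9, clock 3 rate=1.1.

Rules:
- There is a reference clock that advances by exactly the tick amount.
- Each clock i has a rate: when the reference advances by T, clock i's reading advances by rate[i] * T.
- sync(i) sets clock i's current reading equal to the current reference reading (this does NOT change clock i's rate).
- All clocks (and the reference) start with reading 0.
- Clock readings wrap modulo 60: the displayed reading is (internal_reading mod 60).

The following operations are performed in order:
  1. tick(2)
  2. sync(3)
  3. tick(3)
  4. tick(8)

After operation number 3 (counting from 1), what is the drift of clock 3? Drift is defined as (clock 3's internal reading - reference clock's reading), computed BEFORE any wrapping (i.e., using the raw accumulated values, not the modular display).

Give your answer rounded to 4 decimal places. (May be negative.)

Answer: 0.3000

Derivation:
After op 1 tick(2): ref=2.0000 raw=[1.6000 3.0000 1.8000 2.2000]
After op 2 sync(3): ref=2.0000 raw=[1.6000 3.0000 1.8000 2.0000]
After op 3 tick(3): ref=5.0000 raw=[4.0000 7.5000 4.5000 5.3000]
Drift of clock 3 after op 3: 5.3000 - 5.0000 = 0.3000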